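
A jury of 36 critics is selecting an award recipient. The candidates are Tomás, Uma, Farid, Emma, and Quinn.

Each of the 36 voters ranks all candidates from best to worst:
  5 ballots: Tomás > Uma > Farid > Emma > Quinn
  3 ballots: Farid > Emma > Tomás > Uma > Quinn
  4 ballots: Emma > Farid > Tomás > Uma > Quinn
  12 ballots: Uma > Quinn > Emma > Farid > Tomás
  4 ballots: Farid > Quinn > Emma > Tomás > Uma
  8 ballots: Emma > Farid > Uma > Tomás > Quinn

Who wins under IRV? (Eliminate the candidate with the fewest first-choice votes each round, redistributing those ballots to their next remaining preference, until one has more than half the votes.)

Emma

Round 1: Tomás 5, Uma 12, Farid 7, Emma 12, Quinn 0. Quinn eliminated.
Round 2: Tomás 5, Uma 12, Farid 7, Emma 12. Tomás eliminated.
Round 3: Uma 17, Farid 7, Emma 12. Farid eliminated.
Round 4: Uma 17, Emma 19. Emma has a majority (≥19).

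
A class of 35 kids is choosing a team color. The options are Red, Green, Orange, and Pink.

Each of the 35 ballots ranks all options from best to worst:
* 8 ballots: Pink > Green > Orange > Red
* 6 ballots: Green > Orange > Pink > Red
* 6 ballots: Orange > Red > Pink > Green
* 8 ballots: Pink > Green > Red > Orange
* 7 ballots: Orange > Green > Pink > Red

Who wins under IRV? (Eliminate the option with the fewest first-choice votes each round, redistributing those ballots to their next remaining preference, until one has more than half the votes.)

Round 1: Red 0, Green 6, Orange 13, Pink 16. Red eliminated.
Round 2: Green 6, Orange 13, Pink 16. Green eliminated.
Round 3: Orange 19, Pink 16. Orange has a majority (≥18).

Orange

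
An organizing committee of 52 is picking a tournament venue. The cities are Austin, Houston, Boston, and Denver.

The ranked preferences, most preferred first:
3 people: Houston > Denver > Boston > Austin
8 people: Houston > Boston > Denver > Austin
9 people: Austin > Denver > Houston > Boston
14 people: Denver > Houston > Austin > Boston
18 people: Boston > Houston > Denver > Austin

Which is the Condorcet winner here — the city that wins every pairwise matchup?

Houston vs Austin: 43–9
Houston vs Boston: 34–18
Houston vs Denver: 29–23
Houston beats every other city.

Houston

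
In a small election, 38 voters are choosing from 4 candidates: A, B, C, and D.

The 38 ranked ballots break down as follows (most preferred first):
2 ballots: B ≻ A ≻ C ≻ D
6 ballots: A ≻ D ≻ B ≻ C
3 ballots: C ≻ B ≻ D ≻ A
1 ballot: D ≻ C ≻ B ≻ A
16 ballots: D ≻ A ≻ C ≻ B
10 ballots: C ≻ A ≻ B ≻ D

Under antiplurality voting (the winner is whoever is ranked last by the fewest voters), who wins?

A

Last-place votes: A 4, B 16, C 6, D 12.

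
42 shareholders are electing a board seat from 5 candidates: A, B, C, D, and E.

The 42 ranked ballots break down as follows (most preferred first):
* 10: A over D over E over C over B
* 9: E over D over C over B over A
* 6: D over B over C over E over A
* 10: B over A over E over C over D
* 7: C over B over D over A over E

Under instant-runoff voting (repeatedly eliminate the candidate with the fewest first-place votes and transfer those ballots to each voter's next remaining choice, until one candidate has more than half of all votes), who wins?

Round 1: A 10, B 10, C 7, D 6, E 9. D eliminated.
Round 2: A 10, B 16, C 7, E 9. C eliminated.
Round 3: A 10, B 23, E 9. B has a majority (≥22).

B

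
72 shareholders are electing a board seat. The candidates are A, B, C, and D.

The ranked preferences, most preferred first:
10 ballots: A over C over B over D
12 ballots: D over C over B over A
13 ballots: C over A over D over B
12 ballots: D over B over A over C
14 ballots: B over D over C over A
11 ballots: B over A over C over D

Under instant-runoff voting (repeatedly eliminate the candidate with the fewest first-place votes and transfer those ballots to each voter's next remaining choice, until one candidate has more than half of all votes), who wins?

Round 1: A 10, B 25, C 13, D 24. A eliminated.
Round 2: B 25, C 23, D 24. C eliminated.
Round 3: B 35, D 37. D has a majority (≥37).

D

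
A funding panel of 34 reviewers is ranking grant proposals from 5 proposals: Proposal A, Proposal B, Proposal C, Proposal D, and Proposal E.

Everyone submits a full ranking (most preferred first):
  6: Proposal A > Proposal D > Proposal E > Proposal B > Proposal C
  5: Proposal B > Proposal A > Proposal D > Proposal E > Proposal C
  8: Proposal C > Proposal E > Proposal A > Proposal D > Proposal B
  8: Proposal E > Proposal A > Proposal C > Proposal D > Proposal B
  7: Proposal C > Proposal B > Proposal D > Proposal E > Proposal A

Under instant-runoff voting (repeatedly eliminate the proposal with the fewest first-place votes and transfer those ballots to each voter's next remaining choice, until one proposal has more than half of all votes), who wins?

Round 1: Proposal A 6, Proposal B 5, Proposal C 15, Proposal D 0, Proposal E 8. Proposal D eliminated.
Round 2: Proposal A 6, Proposal B 5, Proposal C 15, Proposal E 8. Proposal B eliminated.
Round 3: Proposal A 11, Proposal C 15, Proposal E 8. Proposal E eliminated.
Round 4: Proposal A 19, Proposal C 15. Proposal A has a majority (≥18).

Proposal A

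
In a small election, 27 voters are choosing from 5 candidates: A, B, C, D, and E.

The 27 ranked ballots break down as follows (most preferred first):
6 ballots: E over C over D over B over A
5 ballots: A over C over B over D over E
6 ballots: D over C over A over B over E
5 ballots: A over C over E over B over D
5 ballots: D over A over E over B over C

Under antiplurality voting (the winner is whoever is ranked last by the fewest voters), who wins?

Last-place votes: A 6, B 0, C 5, D 5, E 11.

B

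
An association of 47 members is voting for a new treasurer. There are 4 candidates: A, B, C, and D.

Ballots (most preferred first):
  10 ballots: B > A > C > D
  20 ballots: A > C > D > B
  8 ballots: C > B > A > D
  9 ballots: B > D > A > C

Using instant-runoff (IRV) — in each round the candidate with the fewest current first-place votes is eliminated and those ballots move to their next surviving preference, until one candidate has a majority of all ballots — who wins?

Round 1: A 20, B 19, C 8, D 0. D eliminated.
Round 2: A 20, B 19, C 8. C eliminated.
Round 3: A 20, B 27. B has a majority (≥24).

B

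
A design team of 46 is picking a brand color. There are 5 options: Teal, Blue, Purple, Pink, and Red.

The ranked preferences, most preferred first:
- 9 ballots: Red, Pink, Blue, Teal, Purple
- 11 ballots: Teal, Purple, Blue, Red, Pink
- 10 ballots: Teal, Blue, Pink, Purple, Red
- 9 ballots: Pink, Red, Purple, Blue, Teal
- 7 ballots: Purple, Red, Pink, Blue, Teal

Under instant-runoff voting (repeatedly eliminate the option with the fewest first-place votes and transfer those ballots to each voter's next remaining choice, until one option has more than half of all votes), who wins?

Round 1: Teal 21, Blue 0, Purple 7, Pink 9, Red 9. Blue eliminated.
Round 2: Teal 21, Purple 7, Pink 9, Red 9. Purple eliminated.
Round 3: Teal 21, Pink 9, Red 16. Pink eliminated.
Round 4: Teal 21, Red 25. Red has a majority (≥24).

Red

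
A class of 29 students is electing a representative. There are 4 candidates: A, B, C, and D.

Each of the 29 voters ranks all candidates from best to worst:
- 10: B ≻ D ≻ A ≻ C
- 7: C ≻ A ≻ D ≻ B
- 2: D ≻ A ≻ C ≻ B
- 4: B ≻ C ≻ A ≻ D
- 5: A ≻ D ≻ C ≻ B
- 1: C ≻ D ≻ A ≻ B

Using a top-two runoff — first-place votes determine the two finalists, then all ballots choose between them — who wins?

C

Round 1 first-place votes: A 5, B 14, C 8, D 2. B and C advance.
Runoff: B is ranked above C on 14 ballots, C above B on 15.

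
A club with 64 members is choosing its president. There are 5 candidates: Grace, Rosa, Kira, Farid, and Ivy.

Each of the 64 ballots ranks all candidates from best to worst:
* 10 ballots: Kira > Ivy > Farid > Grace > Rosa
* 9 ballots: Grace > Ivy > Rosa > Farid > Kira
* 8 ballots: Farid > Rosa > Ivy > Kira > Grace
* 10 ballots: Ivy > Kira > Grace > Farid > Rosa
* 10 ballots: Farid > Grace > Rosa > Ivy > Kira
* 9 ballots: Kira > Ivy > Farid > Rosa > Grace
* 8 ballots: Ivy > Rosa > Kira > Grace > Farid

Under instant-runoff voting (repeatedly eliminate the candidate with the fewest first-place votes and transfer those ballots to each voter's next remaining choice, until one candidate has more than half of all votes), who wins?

Round 1: Grace 9, Rosa 0, Kira 19, Farid 18, Ivy 18. Rosa eliminated.
Round 2: Grace 9, Kira 19, Farid 18, Ivy 18. Grace eliminated.
Round 3: Kira 19, Farid 18, Ivy 27. Farid eliminated.
Round 4: Kira 19, Ivy 45. Ivy has a majority (≥33).

Ivy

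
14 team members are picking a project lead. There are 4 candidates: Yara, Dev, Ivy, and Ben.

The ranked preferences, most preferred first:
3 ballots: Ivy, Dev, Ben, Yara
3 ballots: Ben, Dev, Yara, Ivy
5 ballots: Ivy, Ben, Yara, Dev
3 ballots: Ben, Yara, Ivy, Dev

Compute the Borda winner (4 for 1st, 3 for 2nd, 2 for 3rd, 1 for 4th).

Yara: 3×1 + 3×2 + 5×2 + 3×3 = 28
Dev: 3×3 + 3×3 + 5×1 + 3×1 = 26
Ivy: 3×4 + 3×1 + 5×4 + 3×2 = 41
Ben: 3×2 + 3×4 + 5×3 + 3×4 = 45

Ben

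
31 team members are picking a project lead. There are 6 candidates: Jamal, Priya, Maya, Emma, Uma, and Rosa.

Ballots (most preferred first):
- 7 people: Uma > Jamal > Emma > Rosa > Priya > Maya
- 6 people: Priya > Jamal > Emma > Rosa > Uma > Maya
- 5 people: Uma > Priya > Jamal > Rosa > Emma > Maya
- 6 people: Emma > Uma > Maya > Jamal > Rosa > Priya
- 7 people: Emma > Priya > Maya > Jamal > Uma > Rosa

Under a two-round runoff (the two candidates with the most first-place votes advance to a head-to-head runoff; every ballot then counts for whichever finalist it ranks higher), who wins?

Emma

Round 1 first-place votes: Jamal 0, Priya 6, Maya 0, Emma 13, Uma 12, Rosa 0. Emma and Uma advance.
Runoff: Emma is ranked above Uma on 19 ballots, Uma above Emma on 12.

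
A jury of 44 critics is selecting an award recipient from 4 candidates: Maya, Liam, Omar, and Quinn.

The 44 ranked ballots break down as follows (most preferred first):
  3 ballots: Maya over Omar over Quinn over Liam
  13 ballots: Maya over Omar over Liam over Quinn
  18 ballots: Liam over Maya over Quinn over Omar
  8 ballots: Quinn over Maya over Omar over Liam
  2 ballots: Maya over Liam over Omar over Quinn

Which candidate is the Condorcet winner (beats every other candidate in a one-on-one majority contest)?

Maya vs Liam: 26–18
Maya vs Omar: 44–0
Maya vs Quinn: 36–8
Maya beats every other candidate.

Maya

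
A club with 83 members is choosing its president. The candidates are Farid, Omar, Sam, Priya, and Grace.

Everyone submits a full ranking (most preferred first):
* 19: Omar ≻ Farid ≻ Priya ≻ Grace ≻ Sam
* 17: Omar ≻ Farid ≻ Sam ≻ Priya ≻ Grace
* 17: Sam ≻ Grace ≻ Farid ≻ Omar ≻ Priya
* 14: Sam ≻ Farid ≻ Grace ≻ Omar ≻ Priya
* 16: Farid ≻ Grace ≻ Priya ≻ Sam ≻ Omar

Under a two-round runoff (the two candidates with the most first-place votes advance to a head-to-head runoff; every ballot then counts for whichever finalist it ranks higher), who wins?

Round 1 first-place votes: Farid 16, Omar 36, Sam 31, Priya 0, Grace 0. Omar and Sam advance.
Runoff: Omar is ranked above Sam on 36 ballots, Sam above Omar on 47.

Sam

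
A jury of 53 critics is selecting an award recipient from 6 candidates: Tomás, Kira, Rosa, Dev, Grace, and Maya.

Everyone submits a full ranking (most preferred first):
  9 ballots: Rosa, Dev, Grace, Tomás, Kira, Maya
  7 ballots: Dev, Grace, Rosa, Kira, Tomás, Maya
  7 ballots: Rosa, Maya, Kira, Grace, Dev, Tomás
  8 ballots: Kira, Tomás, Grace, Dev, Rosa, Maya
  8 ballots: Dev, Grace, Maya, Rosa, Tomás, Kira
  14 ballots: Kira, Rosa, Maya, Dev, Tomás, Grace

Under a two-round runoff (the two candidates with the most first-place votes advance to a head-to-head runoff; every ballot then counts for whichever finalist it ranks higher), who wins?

Rosa

Round 1 first-place votes: Tomás 0, Kira 22, Rosa 16, Dev 15, Grace 0, Maya 0. Kira and Rosa advance.
Runoff: Kira is ranked above Rosa on 22 ballots, Rosa above Kira on 31.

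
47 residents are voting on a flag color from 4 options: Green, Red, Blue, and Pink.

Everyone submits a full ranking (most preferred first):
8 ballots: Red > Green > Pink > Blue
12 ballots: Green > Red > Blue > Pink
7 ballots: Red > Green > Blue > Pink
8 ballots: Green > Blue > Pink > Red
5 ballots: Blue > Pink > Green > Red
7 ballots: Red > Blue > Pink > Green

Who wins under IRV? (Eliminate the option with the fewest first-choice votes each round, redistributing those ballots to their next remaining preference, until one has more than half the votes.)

Round 1: Green 20, Red 22, Blue 5, Pink 0. Pink eliminated.
Round 2: Green 20, Red 22, Blue 5. Blue eliminated.
Round 3: Green 25, Red 22. Green has a majority (≥24).

Green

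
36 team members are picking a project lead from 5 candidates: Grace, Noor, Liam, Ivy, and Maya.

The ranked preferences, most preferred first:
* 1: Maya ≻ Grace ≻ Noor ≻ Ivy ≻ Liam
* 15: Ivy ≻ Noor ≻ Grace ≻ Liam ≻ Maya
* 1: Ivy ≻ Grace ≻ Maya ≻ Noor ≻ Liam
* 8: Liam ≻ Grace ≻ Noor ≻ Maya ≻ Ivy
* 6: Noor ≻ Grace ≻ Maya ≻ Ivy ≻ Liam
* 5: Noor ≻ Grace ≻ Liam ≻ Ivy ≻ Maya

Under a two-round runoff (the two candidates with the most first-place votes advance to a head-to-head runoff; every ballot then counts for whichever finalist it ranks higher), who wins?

Noor

Round 1 first-place votes: Grace 0, Noor 11, Liam 8, Ivy 16, Maya 1. Ivy and Noor advance.
Runoff: Ivy is ranked above Noor on 16 ballots, Noor above Ivy on 20.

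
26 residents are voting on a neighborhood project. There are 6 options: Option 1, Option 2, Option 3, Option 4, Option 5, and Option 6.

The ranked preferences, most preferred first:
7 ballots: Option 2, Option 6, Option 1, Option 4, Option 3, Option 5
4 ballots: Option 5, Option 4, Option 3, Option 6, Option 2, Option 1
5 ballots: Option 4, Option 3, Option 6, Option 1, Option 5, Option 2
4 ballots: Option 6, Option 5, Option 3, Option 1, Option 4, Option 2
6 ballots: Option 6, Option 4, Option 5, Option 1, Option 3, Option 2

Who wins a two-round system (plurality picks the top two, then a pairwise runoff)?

Option 6

Round 1 first-place votes: Option 1 0, Option 2 7, Option 3 0, Option 4 5, Option 5 4, Option 6 10. Option 6 and Option 2 advance.
Runoff: Option 6 is ranked above Option 2 on 19 ballots, Option 2 above Option 6 on 7.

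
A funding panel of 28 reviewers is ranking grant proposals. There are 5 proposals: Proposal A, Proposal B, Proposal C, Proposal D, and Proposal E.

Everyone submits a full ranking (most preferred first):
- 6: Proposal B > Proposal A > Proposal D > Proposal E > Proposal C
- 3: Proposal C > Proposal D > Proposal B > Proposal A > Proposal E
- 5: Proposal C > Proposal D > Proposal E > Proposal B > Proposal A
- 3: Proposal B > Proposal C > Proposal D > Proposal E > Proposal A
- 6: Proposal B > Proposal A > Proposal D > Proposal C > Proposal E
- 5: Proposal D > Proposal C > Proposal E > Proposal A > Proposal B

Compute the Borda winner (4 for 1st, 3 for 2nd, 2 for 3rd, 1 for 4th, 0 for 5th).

Proposal D

Proposal A: 6×3 + 3×1 + 5×0 + 3×0 + 6×3 + 5×1 = 44
Proposal B: 6×4 + 3×2 + 5×1 + 3×4 + 6×4 + 5×0 = 71
Proposal C: 6×0 + 3×4 + 5×4 + 3×3 + 6×1 + 5×3 = 62
Proposal D: 6×2 + 3×3 + 5×3 + 3×2 + 6×2 + 5×4 = 74
Proposal E: 6×1 + 3×0 + 5×2 + 3×1 + 6×0 + 5×2 = 29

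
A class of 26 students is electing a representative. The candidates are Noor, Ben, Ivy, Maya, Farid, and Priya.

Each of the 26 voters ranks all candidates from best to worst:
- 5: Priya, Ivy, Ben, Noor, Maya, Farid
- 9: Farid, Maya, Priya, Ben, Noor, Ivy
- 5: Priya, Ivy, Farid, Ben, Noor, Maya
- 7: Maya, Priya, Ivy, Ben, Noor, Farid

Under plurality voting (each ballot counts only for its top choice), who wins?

First-place votes: Noor 0, Ben 0, Ivy 0, Maya 7, Farid 9, Priya 10.

Priya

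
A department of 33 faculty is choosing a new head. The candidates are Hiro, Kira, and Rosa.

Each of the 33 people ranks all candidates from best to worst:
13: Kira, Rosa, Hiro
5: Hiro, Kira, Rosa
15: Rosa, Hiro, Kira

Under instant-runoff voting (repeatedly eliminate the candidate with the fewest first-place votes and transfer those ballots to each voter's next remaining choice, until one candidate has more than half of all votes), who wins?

Kira

Round 1: Hiro 5, Kira 13, Rosa 15. Hiro eliminated.
Round 2: Kira 18, Rosa 15. Kira has a majority (≥17).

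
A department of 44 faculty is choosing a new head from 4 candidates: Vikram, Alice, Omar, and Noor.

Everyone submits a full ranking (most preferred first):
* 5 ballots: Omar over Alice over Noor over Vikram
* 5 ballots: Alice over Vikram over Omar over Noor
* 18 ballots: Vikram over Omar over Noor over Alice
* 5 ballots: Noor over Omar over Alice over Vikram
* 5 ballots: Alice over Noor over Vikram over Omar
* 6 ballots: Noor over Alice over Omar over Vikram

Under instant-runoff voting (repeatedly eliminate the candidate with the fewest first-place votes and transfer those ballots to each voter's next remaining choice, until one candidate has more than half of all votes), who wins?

Alice

Round 1: Vikram 18, Alice 10, Omar 5, Noor 11. Omar eliminated.
Round 2: Vikram 18, Alice 15, Noor 11. Noor eliminated.
Round 3: Vikram 18, Alice 26. Alice has a majority (≥23).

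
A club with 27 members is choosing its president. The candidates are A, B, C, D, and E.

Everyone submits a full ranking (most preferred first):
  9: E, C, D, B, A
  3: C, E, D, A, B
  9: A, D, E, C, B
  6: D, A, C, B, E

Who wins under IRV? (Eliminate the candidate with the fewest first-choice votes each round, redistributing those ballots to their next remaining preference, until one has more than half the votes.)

Round 1: A 9, B 0, C 3, D 6, E 9. B eliminated.
Round 2: A 9, C 3, D 6, E 9. C eliminated.
Round 3: A 9, D 6, E 12. D eliminated.
Round 4: A 15, E 12. A has a majority (≥14).

A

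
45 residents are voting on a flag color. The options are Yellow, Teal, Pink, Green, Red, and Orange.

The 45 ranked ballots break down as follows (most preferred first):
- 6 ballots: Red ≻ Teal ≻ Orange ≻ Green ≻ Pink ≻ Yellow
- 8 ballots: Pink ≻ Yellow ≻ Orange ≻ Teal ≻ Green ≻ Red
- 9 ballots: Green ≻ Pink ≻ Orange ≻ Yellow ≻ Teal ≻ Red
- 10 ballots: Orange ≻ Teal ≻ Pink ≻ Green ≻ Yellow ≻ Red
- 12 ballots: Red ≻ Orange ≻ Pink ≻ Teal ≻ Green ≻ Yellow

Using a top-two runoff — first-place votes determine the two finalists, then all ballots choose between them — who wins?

Orange

Round 1 first-place votes: Yellow 0, Teal 0, Pink 8, Green 9, Red 18, Orange 10. Red and Orange advance.
Runoff: Red is ranked above Orange on 18 ballots, Orange above Red on 27.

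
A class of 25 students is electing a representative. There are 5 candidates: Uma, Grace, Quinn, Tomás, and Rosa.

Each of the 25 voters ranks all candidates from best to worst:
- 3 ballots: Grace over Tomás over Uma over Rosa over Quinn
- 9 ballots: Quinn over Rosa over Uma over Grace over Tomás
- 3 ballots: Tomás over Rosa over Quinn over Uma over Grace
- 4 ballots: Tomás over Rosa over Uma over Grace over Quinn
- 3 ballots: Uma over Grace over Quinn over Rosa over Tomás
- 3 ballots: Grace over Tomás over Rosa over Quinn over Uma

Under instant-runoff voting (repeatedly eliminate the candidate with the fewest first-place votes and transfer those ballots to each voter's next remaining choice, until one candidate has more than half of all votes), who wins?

Grace

Round 1: Uma 3, Grace 6, Quinn 9, Tomás 7, Rosa 0. Rosa eliminated.
Round 2: Uma 3, Grace 6, Quinn 9, Tomás 7. Uma eliminated.
Round 3: Grace 9, Quinn 9, Tomás 7. Tomás eliminated.
Round 4: Grace 13, Quinn 12. Grace has a majority (≥13).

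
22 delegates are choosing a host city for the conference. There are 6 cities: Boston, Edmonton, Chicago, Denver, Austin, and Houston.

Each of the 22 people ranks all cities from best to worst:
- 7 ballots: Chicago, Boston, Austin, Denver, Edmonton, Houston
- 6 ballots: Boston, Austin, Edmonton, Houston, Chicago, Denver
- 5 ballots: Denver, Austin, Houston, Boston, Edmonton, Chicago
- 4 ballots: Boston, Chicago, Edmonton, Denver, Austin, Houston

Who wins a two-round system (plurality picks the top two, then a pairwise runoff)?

Round 1 first-place votes: Boston 10, Edmonton 0, Chicago 7, Denver 5, Austin 0, Houston 0. Boston and Chicago advance.
Runoff: Boston is ranked above Chicago on 15 ballots, Chicago above Boston on 7.

Boston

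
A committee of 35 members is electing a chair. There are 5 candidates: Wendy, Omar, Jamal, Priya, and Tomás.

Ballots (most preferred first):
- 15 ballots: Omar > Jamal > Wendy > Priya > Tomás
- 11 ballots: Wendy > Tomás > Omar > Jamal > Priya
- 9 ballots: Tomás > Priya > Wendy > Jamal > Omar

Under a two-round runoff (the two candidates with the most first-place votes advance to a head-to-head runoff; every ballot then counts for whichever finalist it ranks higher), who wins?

Round 1 first-place votes: Wendy 11, Omar 15, Jamal 0, Priya 0, Tomás 9. Omar and Wendy advance.
Runoff: Omar is ranked above Wendy on 15 ballots, Wendy above Omar on 20.

Wendy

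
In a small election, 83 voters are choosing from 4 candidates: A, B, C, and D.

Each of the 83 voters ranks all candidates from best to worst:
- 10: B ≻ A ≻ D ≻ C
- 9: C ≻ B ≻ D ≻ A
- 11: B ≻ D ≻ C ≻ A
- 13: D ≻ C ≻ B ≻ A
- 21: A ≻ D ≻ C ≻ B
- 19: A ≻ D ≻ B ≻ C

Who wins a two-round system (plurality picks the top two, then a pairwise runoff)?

Round 1 first-place votes: A 40, B 21, C 9, D 13. A and B advance.
Runoff: A is ranked above B on 40 ballots, B above A on 43.

B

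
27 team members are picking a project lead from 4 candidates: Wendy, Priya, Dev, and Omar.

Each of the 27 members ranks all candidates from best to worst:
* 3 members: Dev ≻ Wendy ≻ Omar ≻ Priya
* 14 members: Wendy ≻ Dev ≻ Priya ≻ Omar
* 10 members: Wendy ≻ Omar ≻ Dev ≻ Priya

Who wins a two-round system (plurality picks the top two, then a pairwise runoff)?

Wendy

Round 1 first-place votes: Wendy 24, Priya 0, Dev 3, Omar 0. Wendy and Dev advance.
Runoff: Wendy is ranked above Dev on 24 ballots, Dev above Wendy on 3.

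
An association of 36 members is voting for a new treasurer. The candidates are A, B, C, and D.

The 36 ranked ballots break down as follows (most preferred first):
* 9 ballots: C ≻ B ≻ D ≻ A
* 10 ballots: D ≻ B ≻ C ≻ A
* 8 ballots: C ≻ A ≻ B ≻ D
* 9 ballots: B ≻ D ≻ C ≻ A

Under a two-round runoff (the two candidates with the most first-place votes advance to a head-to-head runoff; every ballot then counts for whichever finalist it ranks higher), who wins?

Round 1 first-place votes: A 0, B 9, C 17, D 10. C and D advance.
Runoff: C is ranked above D on 17 ballots, D above C on 19.

D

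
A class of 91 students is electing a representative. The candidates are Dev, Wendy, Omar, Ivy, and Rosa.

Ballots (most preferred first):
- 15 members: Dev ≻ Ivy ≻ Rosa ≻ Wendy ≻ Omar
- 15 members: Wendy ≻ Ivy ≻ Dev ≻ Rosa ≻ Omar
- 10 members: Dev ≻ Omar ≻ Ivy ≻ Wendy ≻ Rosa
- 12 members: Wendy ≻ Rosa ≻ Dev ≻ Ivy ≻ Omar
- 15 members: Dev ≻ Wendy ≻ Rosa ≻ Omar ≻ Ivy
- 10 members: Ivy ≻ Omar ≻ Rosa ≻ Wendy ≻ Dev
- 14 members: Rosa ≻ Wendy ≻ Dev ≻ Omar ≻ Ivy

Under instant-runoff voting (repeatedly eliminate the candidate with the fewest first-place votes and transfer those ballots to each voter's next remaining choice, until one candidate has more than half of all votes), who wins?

Round 1: Dev 40, Wendy 27, Omar 0, Ivy 10, Rosa 14. Omar eliminated.
Round 2: Dev 40, Wendy 27, Ivy 10, Rosa 14. Ivy eliminated.
Round 3: Dev 40, Wendy 27, Rosa 24. Rosa eliminated.
Round 4: Dev 40, Wendy 51. Wendy has a majority (≥46).

Wendy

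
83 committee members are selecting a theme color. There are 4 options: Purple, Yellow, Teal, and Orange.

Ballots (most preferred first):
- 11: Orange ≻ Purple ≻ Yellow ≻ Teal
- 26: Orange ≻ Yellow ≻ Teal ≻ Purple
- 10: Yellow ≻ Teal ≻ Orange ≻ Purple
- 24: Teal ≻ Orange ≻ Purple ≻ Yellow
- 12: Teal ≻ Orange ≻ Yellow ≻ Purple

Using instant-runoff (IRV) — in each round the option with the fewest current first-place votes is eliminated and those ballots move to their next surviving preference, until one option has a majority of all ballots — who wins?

Round 1: Purple 0, Yellow 10, Teal 36, Orange 37. Purple eliminated.
Round 2: Yellow 10, Teal 36, Orange 37. Yellow eliminated.
Round 3: Teal 46, Orange 37. Teal has a majority (≥42).

Teal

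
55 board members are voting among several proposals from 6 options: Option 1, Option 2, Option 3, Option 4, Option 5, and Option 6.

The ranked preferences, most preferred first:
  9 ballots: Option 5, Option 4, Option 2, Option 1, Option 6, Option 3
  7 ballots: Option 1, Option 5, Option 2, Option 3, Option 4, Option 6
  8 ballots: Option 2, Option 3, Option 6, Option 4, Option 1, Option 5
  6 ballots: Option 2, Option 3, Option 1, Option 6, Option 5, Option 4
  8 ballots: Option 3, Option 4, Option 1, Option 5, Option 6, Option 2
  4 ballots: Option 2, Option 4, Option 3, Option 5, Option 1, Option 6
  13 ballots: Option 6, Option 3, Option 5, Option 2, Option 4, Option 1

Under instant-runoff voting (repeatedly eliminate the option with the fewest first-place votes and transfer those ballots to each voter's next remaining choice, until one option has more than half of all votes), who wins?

Round 1: Option 1 7, Option 2 18, Option 3 8, Option 4 0, Option 5 9, Option 6 13. Option 4 eliminated.
Round 2: Option 1 7, Option 2 18, Option 3 8, Option 5 9, Option 6 13. Option 1 eliminated.
Round 3: Option 2 18, Option 3 8, Option 5 16, Option 6 13. Option 3 eliminated.
Round 4: Option 2 18, Option 5 24, Option 6 13. Option 6 eliminated.
Round 5: Option 2 18, Option 5 37. Option 5 has a majority (≥28).

Option 5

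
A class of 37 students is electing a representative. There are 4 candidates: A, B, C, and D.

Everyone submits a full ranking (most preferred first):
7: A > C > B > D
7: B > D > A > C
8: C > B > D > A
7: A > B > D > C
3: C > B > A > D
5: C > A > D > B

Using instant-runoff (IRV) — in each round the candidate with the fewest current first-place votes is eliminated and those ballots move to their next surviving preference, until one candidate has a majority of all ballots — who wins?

Round 1: A 14, B 7, C 16, D 0. D eliminated.
Round 2: A 14, B 7, C 16. B eliminated.
Round 3: A 21, C 16. A has a majority (≥19).

A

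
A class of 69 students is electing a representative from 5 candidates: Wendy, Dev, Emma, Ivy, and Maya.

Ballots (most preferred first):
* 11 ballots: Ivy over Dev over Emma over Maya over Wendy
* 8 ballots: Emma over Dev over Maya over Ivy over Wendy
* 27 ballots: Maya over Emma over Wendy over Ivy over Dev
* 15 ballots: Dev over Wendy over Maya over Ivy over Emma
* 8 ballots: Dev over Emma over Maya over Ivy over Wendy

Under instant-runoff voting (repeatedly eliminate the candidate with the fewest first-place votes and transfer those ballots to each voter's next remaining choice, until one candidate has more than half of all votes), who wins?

Round 1: Wendy 0, Dev 23, Emma 8, Ivy 11, Maya 27. Wendy eliminated.
Round 2: Dev 23, Emma 8, Ivy 11, Maya 27. Emma eliminated.
Round 3: Dev 31, Ivy 11, Maya 27. Ivy eliminated.
Round 4: Dev 42, Maya 27. Dev has a majority (≥35).

Dev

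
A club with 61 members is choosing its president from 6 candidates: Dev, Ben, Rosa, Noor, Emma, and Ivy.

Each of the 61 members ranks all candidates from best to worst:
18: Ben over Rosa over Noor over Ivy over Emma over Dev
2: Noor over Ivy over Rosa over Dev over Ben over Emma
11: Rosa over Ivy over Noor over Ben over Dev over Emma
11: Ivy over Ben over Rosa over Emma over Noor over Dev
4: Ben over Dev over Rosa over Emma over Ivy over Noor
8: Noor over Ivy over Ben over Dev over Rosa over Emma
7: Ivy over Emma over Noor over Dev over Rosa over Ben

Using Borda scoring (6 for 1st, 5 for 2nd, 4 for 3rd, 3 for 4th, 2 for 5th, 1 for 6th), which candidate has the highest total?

Dev: 18×1 + 2×3 + 11×2 + 11×1 + 4×5 + 8×3 + 7×3 = 122
Ben: 18×6 + 2×2 + 11×3 + 11×5 + 4×6 + 8×4 + 7×1 = 263
Rosa: 18×5 + 2×4 + 11×6 + 11×4 + 4×4 + 8×2 + 7×2 = 254
Noor: 18×4 + 2×6 + 11×4 + 11×2 + 4×1 + 8×6 + 7×4 = 230
Emma: 18×2 + 2×1 + 11×1 + 11×3 + 4×3 + 8×1 + 7×5 = 137
Ivy: 18×3 + 2×5 + 11×5 + 11×6 + 4×2 + 8×5 + 7×6 = 275

Ivy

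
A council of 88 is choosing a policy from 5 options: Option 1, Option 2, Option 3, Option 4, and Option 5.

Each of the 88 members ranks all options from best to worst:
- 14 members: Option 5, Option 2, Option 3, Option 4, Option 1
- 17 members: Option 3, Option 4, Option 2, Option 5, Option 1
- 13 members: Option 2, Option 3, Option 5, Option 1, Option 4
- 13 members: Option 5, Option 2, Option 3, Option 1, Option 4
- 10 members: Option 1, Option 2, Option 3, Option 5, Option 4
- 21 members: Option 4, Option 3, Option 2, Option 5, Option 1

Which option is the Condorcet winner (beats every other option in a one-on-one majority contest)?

Option 2 vs Option 1: 78–10
Option 2 vs Option 3: 50–38
Option 2 vs Option 4: 50–38
Option 2 vs Option 5: 61–27
Option 2 beats every other option.

Option 2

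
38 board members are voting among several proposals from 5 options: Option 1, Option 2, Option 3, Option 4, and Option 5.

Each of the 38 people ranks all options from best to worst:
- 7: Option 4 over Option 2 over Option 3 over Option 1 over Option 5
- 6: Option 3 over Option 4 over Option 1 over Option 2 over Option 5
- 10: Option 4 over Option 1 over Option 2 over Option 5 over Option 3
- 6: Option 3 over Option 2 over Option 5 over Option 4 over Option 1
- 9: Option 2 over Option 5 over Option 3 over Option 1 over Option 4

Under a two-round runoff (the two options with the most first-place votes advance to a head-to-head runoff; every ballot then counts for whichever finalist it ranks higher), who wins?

Round 1 first-place votes: Option 1 0, Option 2 9, Option 3 12, Option 4 17, Option 5 0. Option 4 and Option 3 advance.
Runoff: Option 4 is ranked above Option 3 on 17 ballots, Option 3 above Option 4 on 21.

Option 3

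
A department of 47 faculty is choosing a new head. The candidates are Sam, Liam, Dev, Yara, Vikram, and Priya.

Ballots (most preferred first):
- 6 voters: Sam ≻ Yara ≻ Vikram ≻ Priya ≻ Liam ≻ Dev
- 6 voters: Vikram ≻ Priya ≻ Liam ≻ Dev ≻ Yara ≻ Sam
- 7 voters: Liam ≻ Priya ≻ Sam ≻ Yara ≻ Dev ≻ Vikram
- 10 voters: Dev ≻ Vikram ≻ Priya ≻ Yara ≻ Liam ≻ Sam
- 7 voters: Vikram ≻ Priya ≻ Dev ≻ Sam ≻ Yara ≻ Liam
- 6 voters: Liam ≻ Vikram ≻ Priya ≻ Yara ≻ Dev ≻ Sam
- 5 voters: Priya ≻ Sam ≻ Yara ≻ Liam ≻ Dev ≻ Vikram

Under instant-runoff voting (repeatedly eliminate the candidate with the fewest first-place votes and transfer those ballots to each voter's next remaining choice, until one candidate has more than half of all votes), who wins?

Vikram

Round 1: Sam 6, Liam 13, Dev 10, Yara 0, Vikram 13, Priya 5. Yara eliminated.
Round 2: Sam 6, Liam 13, Dev 10, Vikram 13, Priya 5. Priya eliminated.
Round 3: Sam 11, Liam 13, Dev 10, Vikram 13. Dev eliminated.
Round 4: Sam 11, Liam 13, Vikram 23. Sam eliminated.
Round 5: Liam 18, Vikram 29. Vikram has a majority (≥24).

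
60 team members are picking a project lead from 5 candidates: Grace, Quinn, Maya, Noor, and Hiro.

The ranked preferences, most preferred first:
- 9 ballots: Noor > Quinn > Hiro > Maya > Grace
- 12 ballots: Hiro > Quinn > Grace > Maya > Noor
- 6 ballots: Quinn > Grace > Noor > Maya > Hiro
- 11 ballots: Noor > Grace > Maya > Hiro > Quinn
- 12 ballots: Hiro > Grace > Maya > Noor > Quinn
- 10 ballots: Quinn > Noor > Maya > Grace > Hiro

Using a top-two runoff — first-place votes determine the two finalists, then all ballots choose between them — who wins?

Noor

Round 1 first-place votes: Grace 0, Quinn 16, Maya 0, Noor 20, Hiro 24. Hiro and Noor advance.
Runoff: Hiro is ranked above Noor on 24 ballots, Noor above Hiro on 36.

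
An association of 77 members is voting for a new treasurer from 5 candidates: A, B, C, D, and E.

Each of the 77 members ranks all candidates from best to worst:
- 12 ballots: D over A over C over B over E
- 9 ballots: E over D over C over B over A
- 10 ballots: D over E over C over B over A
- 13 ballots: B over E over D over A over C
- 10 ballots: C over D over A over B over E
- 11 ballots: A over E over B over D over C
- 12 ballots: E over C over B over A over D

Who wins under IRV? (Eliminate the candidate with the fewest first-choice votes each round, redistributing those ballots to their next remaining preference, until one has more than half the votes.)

E

Round 1: A 11, B 13, C 10, D 22, E 21. C eliminated.
Round 2: A 11, B 13, D 32, E 21. A eliminated.
Round 3: B 13, D 32, E 32. B eliminated.
Round 4: D 32, E 45. E has a majority (≥39).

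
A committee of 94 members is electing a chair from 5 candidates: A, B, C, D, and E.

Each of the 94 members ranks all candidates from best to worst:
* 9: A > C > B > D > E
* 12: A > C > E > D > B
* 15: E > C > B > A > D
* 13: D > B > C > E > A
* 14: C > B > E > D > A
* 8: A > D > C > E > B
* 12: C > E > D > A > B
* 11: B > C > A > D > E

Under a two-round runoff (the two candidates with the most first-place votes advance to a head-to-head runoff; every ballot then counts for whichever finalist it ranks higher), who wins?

C

Round 1 first-place votes: A 29, B 11, C 26, D 13, E 15. A and C advance.
Runoff: A is ranked above C on 29 ballots, C above A on 65.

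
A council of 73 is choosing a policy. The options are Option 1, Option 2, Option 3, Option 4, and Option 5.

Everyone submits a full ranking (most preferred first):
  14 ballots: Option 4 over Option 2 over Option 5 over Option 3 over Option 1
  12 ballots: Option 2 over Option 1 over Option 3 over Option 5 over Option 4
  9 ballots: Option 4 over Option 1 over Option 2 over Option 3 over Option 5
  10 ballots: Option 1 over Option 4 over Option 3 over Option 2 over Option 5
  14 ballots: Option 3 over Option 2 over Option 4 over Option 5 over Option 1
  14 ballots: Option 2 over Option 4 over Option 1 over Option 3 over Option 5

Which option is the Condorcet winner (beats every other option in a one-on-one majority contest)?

Option 2 vs Option 1: 54–19
Option 2 vs Option 3: 49–24
Option 2 vs Option 4: 40–33
Option 2 vs Option 5: 73–0
Option 2 beats every other option.

Option 2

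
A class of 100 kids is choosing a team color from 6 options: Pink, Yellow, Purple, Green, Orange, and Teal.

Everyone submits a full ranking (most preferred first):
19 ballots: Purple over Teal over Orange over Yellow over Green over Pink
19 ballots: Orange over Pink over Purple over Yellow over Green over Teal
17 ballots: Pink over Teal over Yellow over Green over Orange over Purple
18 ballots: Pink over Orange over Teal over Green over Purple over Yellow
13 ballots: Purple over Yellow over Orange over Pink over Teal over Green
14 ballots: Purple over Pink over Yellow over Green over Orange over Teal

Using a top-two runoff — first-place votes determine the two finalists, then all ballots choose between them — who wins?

Pink

Round 1 first-place votes: Pink 35, Yellow 0, Purple 46, Green 0, Orange 19, Teal 0. Purple and Pink advance.
Runoff: Purple is ranked above Pink on 46 ballots, Pink above Purple on 54.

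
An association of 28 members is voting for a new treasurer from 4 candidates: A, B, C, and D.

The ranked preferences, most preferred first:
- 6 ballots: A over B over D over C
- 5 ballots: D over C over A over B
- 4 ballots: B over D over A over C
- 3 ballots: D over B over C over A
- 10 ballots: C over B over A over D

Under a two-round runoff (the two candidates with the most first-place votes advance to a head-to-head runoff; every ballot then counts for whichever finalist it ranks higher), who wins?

D

Round 1 first-place votes: A 6, B 4, C 10, D 8. C and D advance.
Runoff: C is ranked above D on 10 ballots, D above C on 18.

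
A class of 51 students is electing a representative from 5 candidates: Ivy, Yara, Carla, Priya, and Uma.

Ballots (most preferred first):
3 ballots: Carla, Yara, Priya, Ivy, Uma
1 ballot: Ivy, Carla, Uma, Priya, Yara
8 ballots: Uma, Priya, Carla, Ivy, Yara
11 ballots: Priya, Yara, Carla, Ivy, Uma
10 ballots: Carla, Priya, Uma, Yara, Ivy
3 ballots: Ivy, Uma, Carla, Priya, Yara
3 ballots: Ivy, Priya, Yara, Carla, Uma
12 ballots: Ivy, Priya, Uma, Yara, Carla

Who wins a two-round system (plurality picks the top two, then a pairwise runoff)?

Round 1 first-place votes: Ivy 19, Yara 0, Carla 13, Priya 11, Uma 8. Ivy and Carla advance.
Runoff: Ivy is ranked above Carla on 19 ballots, Carla above Ivy on 32.

Carla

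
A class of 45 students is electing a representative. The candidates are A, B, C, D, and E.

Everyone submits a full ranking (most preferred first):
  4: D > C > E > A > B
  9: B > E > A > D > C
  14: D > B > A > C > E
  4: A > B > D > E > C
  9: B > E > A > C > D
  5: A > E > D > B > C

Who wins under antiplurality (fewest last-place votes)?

A

Last-place votes: A 0, B 4, C 18, D 9, E 14.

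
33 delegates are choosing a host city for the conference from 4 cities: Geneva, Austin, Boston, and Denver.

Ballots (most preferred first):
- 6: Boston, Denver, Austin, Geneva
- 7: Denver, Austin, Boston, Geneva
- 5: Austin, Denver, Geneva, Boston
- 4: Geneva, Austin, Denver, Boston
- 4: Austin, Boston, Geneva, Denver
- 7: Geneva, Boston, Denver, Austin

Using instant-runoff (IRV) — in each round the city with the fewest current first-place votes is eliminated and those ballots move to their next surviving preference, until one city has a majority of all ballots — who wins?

Round 1: Geneva 11, Austin 9, Boston 6, Denver 7. Boston eliminated.
Round 2: Geneva 11, Austin 9, Denver 13. Austin eliminated.
Round 3: Geneva 15, Denver 18. Denver has a majority (≥17).

Denver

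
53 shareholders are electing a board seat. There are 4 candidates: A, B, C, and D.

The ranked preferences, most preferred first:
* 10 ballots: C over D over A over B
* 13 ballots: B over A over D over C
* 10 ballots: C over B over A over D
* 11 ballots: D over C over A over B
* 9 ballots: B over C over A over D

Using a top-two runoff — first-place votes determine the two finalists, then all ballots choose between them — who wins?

Round 1 first-place votes: A 0, B 22, C 20, D 11. B and C advance.
Runoff: B is ranked above C on 22 ballots, C above B on 31.

C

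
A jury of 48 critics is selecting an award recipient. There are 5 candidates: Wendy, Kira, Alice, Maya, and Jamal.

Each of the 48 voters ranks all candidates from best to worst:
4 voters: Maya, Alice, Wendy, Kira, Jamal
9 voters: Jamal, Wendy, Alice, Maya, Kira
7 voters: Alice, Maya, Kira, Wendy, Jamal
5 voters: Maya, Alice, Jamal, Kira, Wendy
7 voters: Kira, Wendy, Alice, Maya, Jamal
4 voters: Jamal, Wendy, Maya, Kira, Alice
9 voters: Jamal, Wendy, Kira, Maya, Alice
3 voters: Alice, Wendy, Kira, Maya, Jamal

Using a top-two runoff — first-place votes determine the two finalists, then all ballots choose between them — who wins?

Round 1 first-place votes: Wendy 0, Kira 7, Alice 10, Maya 9, Jamal 22. Jamal and Alice advance.
Runoff: Jamal is ranked above Alice on 22 ballots, Alice above Jamal on 26.

Alice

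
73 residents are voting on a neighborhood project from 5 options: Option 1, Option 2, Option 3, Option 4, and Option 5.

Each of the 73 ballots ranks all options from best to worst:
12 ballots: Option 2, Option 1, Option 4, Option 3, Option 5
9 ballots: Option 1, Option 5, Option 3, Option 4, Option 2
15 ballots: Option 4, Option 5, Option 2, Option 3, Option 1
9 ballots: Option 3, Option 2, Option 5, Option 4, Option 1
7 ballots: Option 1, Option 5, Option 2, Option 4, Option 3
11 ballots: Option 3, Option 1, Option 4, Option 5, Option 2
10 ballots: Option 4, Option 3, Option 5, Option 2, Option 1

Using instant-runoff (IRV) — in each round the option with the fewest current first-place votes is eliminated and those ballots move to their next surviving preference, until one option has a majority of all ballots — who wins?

Option 1

Round 1: Option 1 16, Option 2 12, Option 3 20, Option 4 25, Option 5 0. Option 5 eliminated.
Round 2: Option 1 16, Option 2 12, Option 3 20, Option 4 25. Option 2 eliminated.
Round 3: Option 1 28, Option 3 20, Option 4 25. Option 3 eliminated.
Round 4: Option 1 39, Option 4 34. Option 1 has a majority (≥37).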